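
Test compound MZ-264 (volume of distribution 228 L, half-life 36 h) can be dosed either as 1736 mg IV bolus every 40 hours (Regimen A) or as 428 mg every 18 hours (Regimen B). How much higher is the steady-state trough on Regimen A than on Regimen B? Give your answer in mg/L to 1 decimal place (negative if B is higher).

2.0 mg/L

Regimen A: f = (1/2)^(40/36) ≈ 0.4629; Cmin,ss = (1736/228)·f/(1−f) ≈ 6.562 mg/L.
Regimen B: f = (1/2)^(18/36) ≈ 0.7071; Cmin,ss = (428/228)·f/(1−f) ≈ 4.532 mg/L.
Difference ≈ 6.562 − 4.532 ≈ 2.030 mg/L.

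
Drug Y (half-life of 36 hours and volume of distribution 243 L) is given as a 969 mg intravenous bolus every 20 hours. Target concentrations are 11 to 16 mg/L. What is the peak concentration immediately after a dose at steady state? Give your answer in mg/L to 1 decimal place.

Over one 20-h interval, 20/36 ≈ 0.55556 half-lives elapse, leaving f ≈ 0.6804 of each dose.
Accumulation ratio R = 1/(1 − f) ≈ 1/0.3196 ≈ 3.1289.
Each bolus raises the concentration by D/Vd = 969/243 ≈ 3.988 mg/L.
Steady-state peak Cmax,ss = C₀·R ≈ 3.988 × 3.1289 ≈ 12.478 mg/L.
Peak 12.5 mg/L vs MTC 16 mg/L: below toxic threshold.

12.5 mg/L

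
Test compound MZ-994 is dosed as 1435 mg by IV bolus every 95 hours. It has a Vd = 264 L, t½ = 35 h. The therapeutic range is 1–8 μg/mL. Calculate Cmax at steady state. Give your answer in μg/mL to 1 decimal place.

6.4 μg/mL

τ/t½ = 95/35 ≈ 2.7143, so fraction remaining f = (1/2)^(95/35) ≈ 0.1524.
Accumulation ratio R = 1/(1 − f) ≈ 1/0.8476 ≈ 1.1798.
Single-dose peak C₀ = D/Vd = 1435/264 ≈ 5.436 μg/mL.
Steady-state peak Cmax,ss = C₀·R ≈ 5.436 × 1.1798 ≈ 6.413 μg/mL.
Peak 6.4 μg/mL vs MTC 8 μg/mL: below toxic threshold.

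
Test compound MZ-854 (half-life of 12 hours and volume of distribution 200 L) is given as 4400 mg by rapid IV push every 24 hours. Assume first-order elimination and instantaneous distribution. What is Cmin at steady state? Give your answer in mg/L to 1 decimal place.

7.3 mg/L

The dosing interval is 2 half-lives, so f = 2^(−2) = 0.25.
At steady state, R = 1/(1 − 0.25) = 4/3.
Single-dose peak C₀ = D/Vd = 4400/200 = 22 mg/L.
Steady-state peak Cmax,ss = C₀·R = 22 × 4/3 ≈ 29.333 mg/L.
Steady-state trough Cmin,ss = Cmax,ss·f ≈ 29.333 × 0.25 ≈ 7.333 mg/L.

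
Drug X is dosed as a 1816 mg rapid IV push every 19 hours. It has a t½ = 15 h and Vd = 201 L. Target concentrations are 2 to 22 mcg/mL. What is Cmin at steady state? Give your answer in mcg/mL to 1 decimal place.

k = ln2/t½ = ln2/15 ≈ 0.046210 h⁻¹; fraction remaining f = e^(−kτ) = e^(−0.046210×19) ≈ 0.4156.
Single-dose peak C₀ = D/Vd = 1816/201 ≈ 9.035 mcg/mL.
Steady-state trough Cmin,ss = C₀·f/(1−f) ≈ 9.035 × 0.4156/0.5844 ≈ 6.425 mcg/mL.
Trough 6.4 mcg/mL vs MEC 2 mcg/mL: adequate.

6.4 mcg/mL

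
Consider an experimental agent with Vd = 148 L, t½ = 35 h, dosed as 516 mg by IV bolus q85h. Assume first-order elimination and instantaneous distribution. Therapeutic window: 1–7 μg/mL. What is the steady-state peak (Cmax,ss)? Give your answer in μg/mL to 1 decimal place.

4.3 μg/mL

τ/t½ = 85/35 ≈ 2.4286, so fraction remaining f = (1/2)^(85/35) ≈ 0.1857.
At steady state, accumulation factor R = 1/(1 − e^(−kτ)) ≈ 1.2280.
Each bolus raises the concentration by D/Vd = 516/148 ≈ 3.486 μg/mL.
Steady-state peak Cmax,ss = C₀·R ≈ 3.486 × 1.2280 ≈ 4.281 μg/mL.
Peak 4.3 μg/mL vs MTC 7 μg/mL: below toxic threshold.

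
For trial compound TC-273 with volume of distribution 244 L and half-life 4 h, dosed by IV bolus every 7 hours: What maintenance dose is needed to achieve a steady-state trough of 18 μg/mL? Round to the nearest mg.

10381 mg

τ/t½ = 7/4 ≈ 1.75, so f = (1/2)^(7/4) ≈ 0.297302.
Cmin,ss = (D/Vd)·f/(1−f), so D = Cmin,ss·Vd·(1−f)/f.
D = 18 × 244 × (1−f)/f ≈ 18 × 244 × 2.36358 ≈ 10380.84 mg.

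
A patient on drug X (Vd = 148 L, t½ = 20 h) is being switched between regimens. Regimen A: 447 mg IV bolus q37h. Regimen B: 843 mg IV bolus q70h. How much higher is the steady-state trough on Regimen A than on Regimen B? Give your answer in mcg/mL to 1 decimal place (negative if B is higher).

0.6 mcg/mL

Regimen A: f = (1/2)^(37/20) ≈ 0.2774; Cmin,ss = (447/148)·f/(1−f) ≈ 1.159 mcg/mL.
Regimen B: f = (1/2)^(70/20) ≈ 0.0884; Cmin,ss = (843/148)·f/(1−f) ≈ 0.552 mcg/mL.
Difference ≈ 1.159 − 0.552 ≈ 0.607 mcg/mL.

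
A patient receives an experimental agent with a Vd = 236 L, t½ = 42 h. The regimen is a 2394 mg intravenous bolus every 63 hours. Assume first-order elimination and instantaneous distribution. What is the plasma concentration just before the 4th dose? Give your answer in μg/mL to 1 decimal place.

5.3 μg/mL

f = (1/2)^(τ/t½) = (1/2)^(63/42) ≈ 0.3536.
C₀ = D/Vd = 2394/236 ≈ 10.144 μg/mL.
Before the 4th dose, 3 doses have been given. Superposition: Cmin = C₀·(f + f² + … + f^3).
≈ 10.144 × (0.3536 + 0.1250 + 0.0442) ≈ 10.144 × 0.5228 ≈ 5.303 μg/mL.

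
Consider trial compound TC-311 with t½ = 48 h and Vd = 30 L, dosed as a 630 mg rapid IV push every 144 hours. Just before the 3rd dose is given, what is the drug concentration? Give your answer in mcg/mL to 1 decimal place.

3.0 mcg/mL

f = (1/2)^(τ/t½) = (1/2)^(144/48) ≈ 0.1250.
C₀ = D/Vd = 630/30 ≈ 21.000 mcg/mL.
Before the 3rd dose, 2 doses have been given. Superposition: Cmin = C₀·(f + f²).
≈ 21.000 × (0.1250 + 0.0156) ≈ 21.000 × 0.1406 ≈ 2.953 mcg/mL.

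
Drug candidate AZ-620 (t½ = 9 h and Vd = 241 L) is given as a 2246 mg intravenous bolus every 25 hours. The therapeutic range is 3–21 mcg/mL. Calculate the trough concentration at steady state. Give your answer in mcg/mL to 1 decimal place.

τ/t½ = 25/9 ≈ 2.7778, so fraction remaining f = (1/2)^(25/9) ≈ 0.1458.
Single-dose peak C₀ = D/Vd = 2246/241 ≈ 9.320 mcg/mL.
Steady-state trough Cmin,ss = C₀·f/(1−f) ≈ 9.320 × 0.1458/0.8542 ≈ 1.591 mcg/mL.
Trough 1.6 mcg/mL vs MEC 3 mcg/mL: subtherapeutic.

1.6 mcg/mL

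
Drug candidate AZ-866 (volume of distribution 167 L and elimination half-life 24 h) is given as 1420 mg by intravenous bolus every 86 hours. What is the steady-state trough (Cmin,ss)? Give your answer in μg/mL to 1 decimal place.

0.8 μg/mL

Over one 86-h interval, 86/24 ≈ 3.5833 half-lives elapse, leaving f ≈ 0.0834 of each dose.
Accumulation ratio R = 1/(1 − f) ≈ 1/0.9166 ≈ 1.0910.
Each bolus raises the concentration by D/Vd = 1420/167 ≈ 8.503 μg/mL.
Cmax,ss = C₀/(1 − f) ≈ 8.503/0.9166 ≈ 9.277 μg/mL.
Steady-state trough Cmin,ss = Cmax,ss·f ≈ 9.277 × 0.0834 ≈ 0.774 μg/mL.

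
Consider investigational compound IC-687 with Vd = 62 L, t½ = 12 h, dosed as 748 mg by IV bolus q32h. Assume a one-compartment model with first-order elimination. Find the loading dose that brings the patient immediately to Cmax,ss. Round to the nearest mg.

f = (1/2)^(32/12) ≈ 0.157490; accumulation ratio R = 1/(1−f) ≈ 1.18693.
Loading dose to hit Cmax,ss on first dose: D_load = D_maint·R ≈ 748 × 1.18693 ≈ 887.82 mg.

888 mg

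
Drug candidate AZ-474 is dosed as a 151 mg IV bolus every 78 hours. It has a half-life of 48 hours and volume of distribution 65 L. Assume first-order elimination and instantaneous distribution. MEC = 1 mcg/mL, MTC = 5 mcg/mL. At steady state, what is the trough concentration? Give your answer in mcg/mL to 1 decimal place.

k = ln2/t½ = ln2/48 ≈ 0.014441 h⁻¹; fraction remaining f = e^(−kτ) = e^(−0.014441×78) ≈ 0.3242.
Single-dose peak C₀ = D/Vd = 151/65 ≈ 2.323 mcg/mL.
Steady-state trough Cmin,ss = C₀·f/(1−f) ≈ 2.323 × 0.3242/0.6758 ≈ 1.114 mcg/mL.
Trough 1.1 mcg/mL vs MEC 1 mcg/mL: adequate.

1.1 mcg/mL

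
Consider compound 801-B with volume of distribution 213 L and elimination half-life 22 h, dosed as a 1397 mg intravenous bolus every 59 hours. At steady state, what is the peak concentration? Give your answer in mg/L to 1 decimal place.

τ/t½ = 59/22 ≈ 2.6818, so fraction remaining f = (1/2)^(59/22) ≈ 0.1558.
At steady state, accumulation factor R = 1/(1 − e^(−kτ)) ≈ 1.1846.
Each bolus raises the concentration by D/Vd = 1397/213 ≈ 6.559 mg/L.
Cmax,ss = C₀/(1 − f) ≈ 6.559/0.8442 ≈ 7.769 mg/L.

7.8 mg/L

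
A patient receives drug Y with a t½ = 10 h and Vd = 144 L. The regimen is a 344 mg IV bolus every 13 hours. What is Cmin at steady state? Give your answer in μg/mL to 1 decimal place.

1.6 μg/mL

k = ln2/t½ = ln2/10 ≈ 0.069315 h⁻¹; fraction remaining f = e^(−kτ) = e^(−0.069315×13) ≈ 0.4061.
Single-dose peak C₀ = D/Vd = 344/144 ≈ 2.389 μg/mL.
Steady-state trough Cmin,ss = C₀·f/(1−f) ≈ 2.389 × 0.4061/0.5939 ≈ 1.634 μg/mL.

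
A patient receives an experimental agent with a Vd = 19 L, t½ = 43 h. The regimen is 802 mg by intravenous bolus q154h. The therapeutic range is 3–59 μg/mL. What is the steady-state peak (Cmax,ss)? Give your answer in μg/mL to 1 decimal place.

Over one 154-h interval, 154/43 ≈ 3.5814 half-lives elapse, leaving f ≈ 0.0835 of each dose.
Accumulation ratio R = 1/(1 − f) ≈ 1/0.9165 ≈ 1.0911.
Single-dose peak C₀ = D/Vd = 802/19 ≈ 42.211 μg/mL.
Cmax,ss = C₀/(1 − f) ≈ 42.211/0.9165 ≈ 46.057 μg/mL.
Peak 46.1 μg/mL vs MTC 59 μg/mL: below toxic threshold.

46.1 μg/mL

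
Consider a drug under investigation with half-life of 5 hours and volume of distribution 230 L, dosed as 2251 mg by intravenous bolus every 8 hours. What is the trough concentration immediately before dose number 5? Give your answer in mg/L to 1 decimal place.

f = (1/2)^(τ/t½) = (1/2)^(8/5) ≈ 0.3299.
C₀ = D/Vd = 2251/230 ≈ 9.787 mg/L.
Before the 5th dose, 4 doses have been given. Superposition: Cmin = C₀·(f + f² + … + f^4).
≈ 9.787 × (0.3299 + 0.1088 + 0.0359 + 0.0118) ≈ 9.787 × 0.4864 ≈ 4.760 mg/L.

4.8 mg/L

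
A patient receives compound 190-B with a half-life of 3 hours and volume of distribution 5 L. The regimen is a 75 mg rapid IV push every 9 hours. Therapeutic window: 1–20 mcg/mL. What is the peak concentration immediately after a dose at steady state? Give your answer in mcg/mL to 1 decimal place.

17.1 mcg/mL

τ = 9 h = 3 half-lives, so f = (1/2)^3 = 0.125.
At steady state, R = 1/(1 − 0.125) = 8/7.
Single-dose peak C₀ = D/Vd = 75/5 = 15 mcg/mL.
Steady-state peak Cmax,ss = C₀·R = 15 × 8/7 ≈ 17.143 mcg/mL.
Peak 17.1 mcg/mL vs MTC 20 mcg/mL: below toxic threshold.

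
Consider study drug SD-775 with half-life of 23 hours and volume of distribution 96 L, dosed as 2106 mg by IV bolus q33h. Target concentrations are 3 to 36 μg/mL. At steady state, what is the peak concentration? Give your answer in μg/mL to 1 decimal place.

34.8 μg/mL

Over one 33-h interval, 33/23 ≈ 1.4348 half-lives elapse, leaving f ≈ 0.3699 of each dose.
Accumulation ratio R = 1/(1 − f) ≈ 1/0.6301 ≈ 1.5870.
Single-dose peak C₀ = D/Vd = 2106/96 ≈ 21.938 μg/mL.
Steady-state peak Cmax,ss = C₀·R ≈ 21.938 × 1.5870 ≈ 34.816 μg/mL.
Peak 34.8 μg/mL vs MTC 36 μg/mL: below toxic threshold.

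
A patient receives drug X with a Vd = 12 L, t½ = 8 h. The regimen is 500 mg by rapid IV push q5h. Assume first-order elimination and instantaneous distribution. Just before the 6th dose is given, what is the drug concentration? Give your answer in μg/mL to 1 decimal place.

f = (1/2)^(τ/t½) = (1/2)^(5/8) ≈ 0.6484.
C₀ = D/Vd = 500/12 ≈ 41.667 μg/mL.
Before the 6th dose, 5 doses have been given. Superposition: Cmin = C₀·(f + f² + … + f^5).
≈ 41.667 × (0.6484 + 0.4204 + 0.2726 + 0.1768 + 0.1146) ≈ 41.667 × 1.6328 ≈ 68.034 μg/mL.

68.0 μg/mL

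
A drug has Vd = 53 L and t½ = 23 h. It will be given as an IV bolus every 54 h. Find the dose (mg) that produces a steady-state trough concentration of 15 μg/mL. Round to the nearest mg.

τ/t½ = 54/23 ≈ 2.3478, so f = (1/2)^(54/23) ≈ 0.196442.
Cmin,ss = (D/Vd)·f/(1−f), so D = Cmin,ss·Vd·(1−f)/f.
D = 15 × 53 × (1−f)/f ≈ 15 × 53 × 4.09056 ≈ 3252.00 mg.

3252 mg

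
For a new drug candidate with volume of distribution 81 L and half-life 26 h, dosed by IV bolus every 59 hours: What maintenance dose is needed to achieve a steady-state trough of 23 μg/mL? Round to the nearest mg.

τ/t½ = 59/26 ≈ 2.2692, so f = (1/2)^(59/26) ≈ 0.207440.
Cmin,ss = (D/Vd)·f/(1−f), so D = Cmin,ss·Vd·(1−f)/f.
D = 23 × 81 × (1−f)/f ≈ 23 × 81 × 3.82067 ≈ 7117.91 mg.

7118 mg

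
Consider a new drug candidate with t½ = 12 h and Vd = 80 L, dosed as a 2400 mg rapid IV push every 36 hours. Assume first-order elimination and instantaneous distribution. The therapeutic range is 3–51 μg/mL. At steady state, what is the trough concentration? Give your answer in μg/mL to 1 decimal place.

The dosing interval is 3 half-lives, so f = 2^(−3) = 0.125.
Accumulation ratio R = 1/(1 − f) = 1/0.875 = 8/7.
Single-dose peak C₀ = D/Vd = 2400/80 = 30 μg/mL.
Steady-state peak Cmax,ss = C₀·R = 30 × 8/7 ≈ 34.286 μg/mL.
Steady-state trough Cmin,ss = Cmax,ss·f ≈ 34.286 × 0.125 ≈ 4.286 μg/mL.
Trough 4.3 μg/mL vs MEC 3 μg/mL: adequate.

4.3 μg/mL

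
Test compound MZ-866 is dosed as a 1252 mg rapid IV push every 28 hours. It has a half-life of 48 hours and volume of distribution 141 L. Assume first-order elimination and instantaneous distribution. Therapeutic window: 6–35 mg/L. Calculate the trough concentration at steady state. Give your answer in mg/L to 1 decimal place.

17.8 mg/L

τ/t½ = 28/48 ≈ 0.58333, so fraction remaining f = (1/2)^(28/48) ≈ 0.6674.
Each bolus raises the concentration by D/Vd = 1252/141 ≈ 8.879 mg/L.
Steady-state trough Cmin,ss = C₀·f/(1−f) ≈ 8.879 × 0.6674/0.3326 ≈ 17.817 mg/L.
Trough 17.8 mg/L vs MEC 6 mg/L: adequate.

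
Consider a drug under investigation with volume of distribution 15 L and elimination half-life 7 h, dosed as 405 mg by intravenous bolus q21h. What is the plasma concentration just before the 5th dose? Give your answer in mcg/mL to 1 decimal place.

f = (1/2)^(τ/t½) = (1/2)^(21/7) ≈ 0.1250.
C₀ = D/Vd = 405/15 ≈ 27.000 mcg/mL.
Before the 5th dose, 4 doses have been given. Superposition: Cmin = C₀·(f + f² + … + f^4).
≈ 27.000 × (0.1250 + 0.0156 + 0.0020 + 0.0002) ≈ 27.000 × 0.1428 ≈ 3.856 mcg/mL.

3.9 mcg/mL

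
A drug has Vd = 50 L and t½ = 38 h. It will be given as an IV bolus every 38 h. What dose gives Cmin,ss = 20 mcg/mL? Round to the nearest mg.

1000 mg

τ/t½ = 38/38 ≈ 1, so f = (1/2)^(38/38) ≈ 0.500000.
Cmin,ss = (D/Vd)·f/(1−f), so D = Cmin,ss·Vd·(1−f)/f.
D = 20 × 50 × (1−f)/f ≈ 20 × 50 × 1.00000 ≈ 1000.00 mg.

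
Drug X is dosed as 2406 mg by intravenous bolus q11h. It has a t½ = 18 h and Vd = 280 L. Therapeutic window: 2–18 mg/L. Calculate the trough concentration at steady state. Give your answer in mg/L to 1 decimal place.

16.3 mg/L

τ/t½ = 11/18 ≈ 0.61111, so fraction remaining f = (1/2)^(11/18) ≈ 0.6547.
Each bolus raises the concentration by D/Vd = 2406/280 ≈ 8.593 mg/L.
Steady-state trough Cmin,ss = C₀·f/(1−f) ≈ 8.593 × 0.6547/0.3453 ≈ 16.293 mg/L.
Trough 16.3 mg/L vs MEC 2 mg/L: adequate.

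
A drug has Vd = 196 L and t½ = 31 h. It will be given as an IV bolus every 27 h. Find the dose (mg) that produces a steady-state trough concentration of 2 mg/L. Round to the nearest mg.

τ/t½ = 27/31 ≈ 0.87097, so f = (1/2)^(27/31) ≈ 0.546780.
Cmin,ss = (D/Vd)·f/(1−f), so D = Cmin,ss·Vd·(1−f)/f.
D = 2 × 196 × (1−f)/f ≈ 2 × 196 × 0.82889 ≈ 324.92 mg.

325 mg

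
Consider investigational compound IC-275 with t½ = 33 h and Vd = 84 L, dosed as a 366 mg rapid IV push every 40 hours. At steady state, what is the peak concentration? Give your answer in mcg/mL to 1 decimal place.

k = ln2/t½ = ln2/33 ≈ 0.021004 h⁻¹; fraction remaining f = e^(−kτ) = e^(−0.021004×40) ≈ 0.4316.
Accumulation ratio R = 1/(1 − f) ≈ 1/0.5684 ≈ 1.7593.
Single-dose peak C₀ = D/Vd = 366/84 ≈ 4.357 mcg/mL.
Steady-state peak Cmax,ss = C₀·R ≈ 4.357 × 1.7593 ≈ 7.665 mcg/mL.

7.7 mcg/mL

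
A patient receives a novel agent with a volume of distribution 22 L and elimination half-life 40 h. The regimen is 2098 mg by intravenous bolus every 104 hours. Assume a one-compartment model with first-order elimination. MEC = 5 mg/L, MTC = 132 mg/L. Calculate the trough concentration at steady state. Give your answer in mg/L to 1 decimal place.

18.8 mg/L

k = ln2/t½ = ln2/40 ≈ 0.017329 h⁻¹; fraction remaining f = e^(−kτ) = e^(−0.017329×104) ≈ 0.1649.
Each bolus raises the concentration by D/Vd = 2098/22 ≈ 95.364 mg/L.
Steady-state trough Cmin,ss = C₀·f/(1−f) ≈ 95.364 × 0.1649/0.8351 ≈ 18.831 mg/L.
Trough 18.8 mg/L vs MEC 5 mg/L: adequate.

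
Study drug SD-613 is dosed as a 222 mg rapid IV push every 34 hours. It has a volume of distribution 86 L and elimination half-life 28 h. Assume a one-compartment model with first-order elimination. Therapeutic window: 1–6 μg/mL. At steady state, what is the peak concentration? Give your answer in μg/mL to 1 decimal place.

k = ln2/t½ = ln2/28 ≈ 0.024755 h⁻¹; fraction remaining f = e^(−kτ) = e^(−0.024755×34) ≈ 0.4310.
Accumulation ratio R = 1/(1 − f) ≈ 1/0.5690 ≈ 1.7575.
Each bolus raises the concentration by D/Vd = 222/86 ≈ 2.581 μg/mL.
Steady-state peak Cmax,ss = C₀·R ≈ 2.581 × 1.7575 ≈ 4.536 μg/mL.
Peak 4.5 μg/mL vs MTC 6 μg/mL: below toxic threshold.

4.5 μg/mL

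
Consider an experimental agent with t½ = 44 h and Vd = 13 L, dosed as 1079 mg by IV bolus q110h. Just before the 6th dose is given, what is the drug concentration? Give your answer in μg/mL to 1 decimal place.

f = (1/2)^(τ/t½) = (1/2)^(110/44) ≈ 0.1768.
C₀ = D/Vd = 1079/13 ≈ 83.000 μg/mL.
Before the 6th dose, 5 doses have been given. Superposition: Cmin = C₀·(f + f² + … + f^5).
≈ 83.000 × (0.1768 + 0.0313 + 0.0055 + 0.0010 + 0.0002) ≈ 83.000 × 0.2148 ≈ 17.828 μg/mL.

17.8 μg/mL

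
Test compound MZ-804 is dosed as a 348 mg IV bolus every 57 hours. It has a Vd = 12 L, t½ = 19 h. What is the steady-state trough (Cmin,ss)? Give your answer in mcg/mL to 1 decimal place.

The dosing interval is 3 half-lives, so f = 2^(−3) = 0.125.
At steady state, R = 1/(1 − 0.125) = 8/7.
Single-dose peak C₀ = D/Vd = 348/12 = 29 mcg/mL.
Steady-state peak Cmax,ss = C₀·R = 29 × 8/7 ≈ 33.143 mcg/mL.
Steady-state trough Cmin,ss = Cmax,ss·f ≈ 33.143 × 0.125 ≈ 4.143 mcg/mL.

4.1 mcg/mL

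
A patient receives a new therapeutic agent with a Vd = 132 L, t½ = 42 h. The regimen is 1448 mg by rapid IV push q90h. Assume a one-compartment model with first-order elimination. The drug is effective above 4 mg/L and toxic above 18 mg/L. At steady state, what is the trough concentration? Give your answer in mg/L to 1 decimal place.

τ/t½ = 90/42 ≈ 2.1429, so fraction remaining f = (1/2)^(90/42) ≈ 0.2264.
At steady state, accumulation factor R = 1/(1 − e^(−kτ)) ≈ 1.2927.
Single-dose peak C₀ = D/Vd = 1448/132 ≈ 10.970 mg/L.
Steady-state peak Cmax,ss = C₀·R ≈ 10.970 × 1.2927 ≈ 14.181 mg/L.
Steady-state trough Cmin,ss = Cmax,ss·f ≈ 14.181 × 0.2264 ≈ 3.211 mg/L.
Trough 3.2 mg/L vs MEC 4 mg/L: subtherapeutic.

3.2 mg/L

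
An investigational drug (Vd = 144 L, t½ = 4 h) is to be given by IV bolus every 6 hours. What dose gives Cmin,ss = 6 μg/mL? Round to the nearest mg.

τ/t½ = 6/4 ≈ 1.5, so f = (1/2)^(6/4) ≈ 0.353553.
Cmin,ss = (D/Vd)·f/(1−f), so D = Cmin,ss·Vd·(1−f)/f.
D = 6 × 144 × (1−f)/f ≈ 6 × 144 × 1.82843 ≈ 1579.76 mg.

1580 mg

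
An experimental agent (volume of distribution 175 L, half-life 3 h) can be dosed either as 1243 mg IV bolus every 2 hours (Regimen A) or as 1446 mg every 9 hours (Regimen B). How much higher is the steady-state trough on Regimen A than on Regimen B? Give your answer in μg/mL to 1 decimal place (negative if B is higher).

Regimen A: f = (1/2)^(2/3) ≈ 0.6300; Cmin,ss = (1243/175)·f/(1−f) ≈ 12.094 μg/mL.
Regimen B: f = (1/2)^(9/3) ≈ 0.1250; Cmin,ss = (1446/175)·f/(1−f) ≈ 1.180 μg/mL.
Difference ≈ 12.094 − 1.180 ≈ 10.914 μg/mL.

10.9 μg/mL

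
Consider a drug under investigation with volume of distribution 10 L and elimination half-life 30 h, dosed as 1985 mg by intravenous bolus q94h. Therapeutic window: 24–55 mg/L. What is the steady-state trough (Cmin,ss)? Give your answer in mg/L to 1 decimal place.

k = ln2/t½ = ln2/30 ≈ 0.023105 h⁻¹; fraction remaining f = e^(−kτ) = e^(−0.023105×94) ≈ 0.1140.
Each bolus raises the concentration by D/Vd = 1985/10 ≈ 198.500 mg/L.
Steady-state trough Cmin,ss = C₀·f/(1−f) ≈ 198.500 × 0.1140/0.8860 ≈ 25.541 mg/L.
Trough 25.5 mg/L vs MEC 24 mg/L: adequate.

25.5 mg/L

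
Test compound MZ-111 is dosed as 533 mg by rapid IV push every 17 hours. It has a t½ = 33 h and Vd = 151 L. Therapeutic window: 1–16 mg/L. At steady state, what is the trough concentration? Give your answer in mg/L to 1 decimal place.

k = ln2/t½ = ln2/33 ≈ 0.021004 h⁻¹; fraction remaining f = e^(−kτ) = e^(−0.021004×17) ≈ 0.6997.
Each bolus raises the concentration by D/Vd = 533/151 ≈ 3.530 mg/L.
Steady-state trough Cmin,ss = C₀·f/(1−f) ≈ 3.530 × 0.6997/0.3003 ≈ 8.225 mg/L.
Trough 8.2 mg/L vs MEC 1 mg/L: adequate.

8.2 mg/L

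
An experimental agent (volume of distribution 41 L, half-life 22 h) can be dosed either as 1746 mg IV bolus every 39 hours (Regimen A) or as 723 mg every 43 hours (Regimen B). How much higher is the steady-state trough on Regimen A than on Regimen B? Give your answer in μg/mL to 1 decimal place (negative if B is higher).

11.5 μg/mL

Regimen A: f = (1/2)^(39/22) ≈ 0.2927; Cmin,ss = (1746/41)·f/(1−f) ≈ 17.623 μg/mL.
Regimen B: f = (1/2)^(43/22) ≈ 0.2580; Cmin,ss = (723/41)·f/(1−f) ≈ 6.132 μg/mL.
Difference ≈ 17.623 − 6.132 ≈ 11.491 μg/mL.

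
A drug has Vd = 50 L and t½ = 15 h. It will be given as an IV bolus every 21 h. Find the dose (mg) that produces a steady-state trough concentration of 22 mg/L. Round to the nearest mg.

τ/t½ = 21/15 ≈ 1.4, so f = (1/2)^(21/15) ≈ 0.378929.
Cmin,ss = (D/Vd)·f/(1−f), so D = Cmin,ss·Vd·(1−f)/f.
D = 22 × 50 × (1−f)/f ≈ 22 × 50 × 1.63902 ≈ 1802.92 mg.

1803 mg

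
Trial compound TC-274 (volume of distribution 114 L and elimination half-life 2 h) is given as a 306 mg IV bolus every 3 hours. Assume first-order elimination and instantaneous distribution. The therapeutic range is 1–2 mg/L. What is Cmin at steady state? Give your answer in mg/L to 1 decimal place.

k = ln2/t½ = ln2/2 ≈ 0.346574 h⁻¹; fraction remaining f = e^(−kτ) = e^(−0.346574×3) ≈ 0.3536.
Accumulation ratio R = 1/(1 − f) ≈ 1/0.6464 ≈ 1.5470.
Each bolus raises the concentration by D/Vd = 306/114 ≈ 2.684 mg/L.
Steady-state peak Cmax,ss = C₀·R ≈ 2.684 × 1.5470 ≈ 4.152 mg/L.
Steady-state trough Cmin,ss = Cmax,ss·f ≈ 4.152 × 0.3536 ≈ 1.468 mg/L.
Trough 1.5 mg/L vs MEC 1 mg/L: adequate.

1.5 mg/L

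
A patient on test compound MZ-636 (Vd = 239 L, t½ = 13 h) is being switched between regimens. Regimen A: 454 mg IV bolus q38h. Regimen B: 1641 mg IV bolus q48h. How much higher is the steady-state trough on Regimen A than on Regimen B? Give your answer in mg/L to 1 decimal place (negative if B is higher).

Regimen A: f = (1/2)^(38/13) ≈ 0.1318; Cmin,ss = (454/239)·f/(1−f) ≈ 0.288 mg/L.
Regimen B: f = (1/2)^(48/13) ≈ 0.0774; Cmin,ss = (1641/239)·f/(1−f) ≈ 0.576 mg/L.
Difference ≈ 0.288 − 0.576 ≈ -0.288 mg/L.

-0.3 mg/L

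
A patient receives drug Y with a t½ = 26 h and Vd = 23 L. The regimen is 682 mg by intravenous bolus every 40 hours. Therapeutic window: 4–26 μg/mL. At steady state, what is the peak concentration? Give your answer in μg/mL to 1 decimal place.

τ/t½ = 40/26 ≈ 1.5385, so fraction remaining f = (1/2)^(40/26) ≈ 0.3443.
At steady state, accumulation factor R = 1/(1 − e^(−kτ)) ≈ 1.5251.
Each bolus raises the concentration by D/Vd = 682/23 ≈ 29.652 μg/mL.
Cmax,ss = C₀/(1 − f) ≈ 29.652/0.6557 ≈ 45.222 μg/mL.
Peak 45.2 μg/mL vs MTC 26 μg/mL: exceeds toxic threshold.

45.2 μg/mL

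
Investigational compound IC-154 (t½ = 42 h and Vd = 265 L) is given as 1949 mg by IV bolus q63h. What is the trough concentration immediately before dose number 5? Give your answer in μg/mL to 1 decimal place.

f = (1/2)^(τ/t½) = (1/2)^(63/42) ≈ 0.3536.
C₀ = D/Vd = 1949/265 ≈ 7.355 μg/mL.
Before the 5th dose, 4 doses have been given. Superposition: Cmin = C₀·(f + f² + … + f^4).
≈ 7.355 × (0.3536 + 0.1250 + 0.0442 + 0.0156) ≈ 7.355 × 0.5384 ≈ 3.960 μg/mL.

4.0 μg/mL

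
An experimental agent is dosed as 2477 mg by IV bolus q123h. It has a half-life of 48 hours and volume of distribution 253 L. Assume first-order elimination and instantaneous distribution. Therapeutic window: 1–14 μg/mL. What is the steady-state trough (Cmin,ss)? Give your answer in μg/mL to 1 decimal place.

k = ln2/t½ = ln2/48 ≈ 0.014441 h⁻¹; fraction remaining f = e^(−kτ) = e^(−0.014441×123) ≈ 0.1693.
Accumulation ratio R = 1/(1 − f) ≈ 1/0.8307 ≈ 1.2038.
Single-dose peak C₀ = D/Vd = 2477/253 ≈ 9.791 μg/mL.
Cmax,ss = C₀/(1 − f) ≈ 9.791/0.8307 ≈ 11.786 μg/mL.
Steady-state trough Cmin,ss = Cmax,ss·f ≈ 11.786 × 0.1693 ≈ 1.995 μg/mL.
Trough 2.0 μg/mL vs MEC 1 μg/mL: adequate.

2.0 μg/mL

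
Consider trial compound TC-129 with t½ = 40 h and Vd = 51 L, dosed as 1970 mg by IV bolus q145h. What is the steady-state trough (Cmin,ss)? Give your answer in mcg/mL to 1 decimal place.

3.4 mcg/mL

τ/t½ = 145/40 ≈ 3.625, so fraction remaining f = (1/2)^(145/40) ≈ 0.0811.
Each bolus raises the concentration by D/Vd = 1970/51 ≈ 38.627 mcg/mL.
Steady-state trough Cmin,ss = C₀·f/(1−f) ≈ 38.627 × 0.0811/0.9189 ≈ 3.409 mcg/mL.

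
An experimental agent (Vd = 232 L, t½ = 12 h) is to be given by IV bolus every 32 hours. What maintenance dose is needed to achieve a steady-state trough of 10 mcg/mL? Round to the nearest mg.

τ/t½ = 32/12 ≈ 2.6667, so f = (1/2)^(32/12) ≈ 0.157490.
Cmin,ss = (D/Vd)·f/(1−f), so D = Cmin,ss·Vd·(1−f)/f.
D = 10 × 232 × (1−f)/f ≈ 10 × 232 × 5.34961 ≈ 12411.10 mg.

12411 mg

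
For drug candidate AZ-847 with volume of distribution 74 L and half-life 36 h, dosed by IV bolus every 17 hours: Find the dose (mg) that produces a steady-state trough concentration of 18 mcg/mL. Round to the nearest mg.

516 mg

τ/t½ = 17/36 ≈ 0.47222, so f = (1/2)^(17/36) ≈ 0.720853.
Cmin,ss = (D/Vd)·f/(1−f), so D = Cmin,ss·Vd·(1−f)/f.
D = 18 × 74 × (1−f)/f ≈ 18 × 74 × 0.38725 ≈ 515.82 mg.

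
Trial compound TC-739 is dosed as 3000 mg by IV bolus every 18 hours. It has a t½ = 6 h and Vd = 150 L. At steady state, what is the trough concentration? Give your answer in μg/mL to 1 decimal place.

2.9 μg/mL

τ = 18 h = 3 half-lives, so f = (1/2)^3 = 0.125.
Accumulation ratio R = 1/(1 − f) = 1/0.875 = 8/7.
Single-dose peak C₀ = D/Vd = 3000/150 = 20 μg/mL.
Steady-state peak Cmax,ss = C₀·R = 20 × 8/7 ≈ 22.857 μg/mL.
Steady-state trough Cmin,ss = Cmax,ss·f ≈ 22.857 × 0.125 ≈ 2.857 μg/mL.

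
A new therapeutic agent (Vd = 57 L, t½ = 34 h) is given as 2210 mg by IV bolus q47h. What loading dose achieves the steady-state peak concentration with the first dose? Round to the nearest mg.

f = (1/2)^(47/34) ≈ 0.383593; accumulation ratio R = 1/(1−f) ≈ 1.62230.
Loading dose to hit Cmax,ss on first dose: D_load = D_maint·R ≈ 2210 × 1.62230 ≈ 3585.28 mg.

3585 mg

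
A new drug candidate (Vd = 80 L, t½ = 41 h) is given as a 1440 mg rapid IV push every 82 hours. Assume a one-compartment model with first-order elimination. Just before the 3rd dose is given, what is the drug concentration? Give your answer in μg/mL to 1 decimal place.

f = (1/2)^(τ/t½) = (1/2)^(82/41) ≈ 0.2500.
C₀ = D/Vd = 1440/80 ≈ 18.000 μg/mL.
Before the 3rd dose, 2 doses have been given. Superposition: Cmin = C₀·(f + f²).
≈ 18.000 × (0.2500 + 0.0625) ≈ 18.000 × 0.3125 ≈ 5.625 μg/mL.

5.6 μg/mL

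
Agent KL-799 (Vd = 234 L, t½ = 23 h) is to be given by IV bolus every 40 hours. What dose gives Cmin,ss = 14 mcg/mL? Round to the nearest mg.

7660 mg

τ/t½ = 40/23 ≈ 1.7391, so f = (1/2)^(40/23) ≈ 0.299550.
Cmin,ss = (D/Vd)·f/(1−f), so D = Cmin,ss·Vd·(1−f)/f.
D = 14 × 234 × (1−f)/f ≈ 14 × 234 × 2.33834 ≈ 7660.40 mg.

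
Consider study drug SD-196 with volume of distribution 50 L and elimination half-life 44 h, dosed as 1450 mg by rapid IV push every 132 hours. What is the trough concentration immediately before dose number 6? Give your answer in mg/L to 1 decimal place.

f = (1/2)^(τ/t½) = (1/2)^(132/44) ≈ 0.1250.
C₀ = D/Vd = 1450/50 ≈ 29.000 mg/L.
Before the 6th dose, 5 doses have been given. Superposition: Cmin = C₀·(f + f² + … + f^5).
≈ 29.000 × (0.1250 + 0.0156 + 0.0020 + 0.0002 + 0.0000) ≈ 29.000 × 0.1428 ≈ 4.141 mg/L.

4.1 mg/L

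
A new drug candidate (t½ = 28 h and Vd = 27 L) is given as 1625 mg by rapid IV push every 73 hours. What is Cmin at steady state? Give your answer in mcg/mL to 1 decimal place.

11.8 mcg/mL

Over one 73-h interval, 73/28 ≈ 2.6071 half-lives elapse, leaving f ≈ 0.1641 of each dose.
Accumulation ratio R = 1/(1 − f) ≈ 1/0.8359 ≈ 1.1963.
Single-dose peak C₀ = D/Vd = 1625/27 ≈ 60.185 mcg/mL.
Cmax,ss = C₀/(1 − f) ≈ 60.185/0.8359 ≈ 72.000 mcg/mL.
Steady-state trough Cmin,ss = Cmax,ss·f ≈ 72.000 × 0.1641 ≈ 11.815 mcg/mL.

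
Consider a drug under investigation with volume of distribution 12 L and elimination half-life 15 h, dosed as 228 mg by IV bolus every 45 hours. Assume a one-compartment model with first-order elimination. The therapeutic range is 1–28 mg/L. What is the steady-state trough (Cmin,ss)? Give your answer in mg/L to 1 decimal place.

2.7 mg/L

τ = 45 h = 3 half-lives, so f = (1/2)^3 = 0.125.
At steady state, R = 1/(1 − 0.125) = 8/7.
Single-dose peak C₀ = D/Vd = 228/12 = 19 mg/L.
Steady-state peak Cmax,ss = C₀·R = 19 × 8/7 ≈ 21.714 mg/L.
Steady-state trough Cmin,ss = Cmax,ss·f ≈ 21.714 × 0.125 ≈ 2.714 mg/L.
Trough 2.7 mg/L vs MEC 1 mg/L: adequate.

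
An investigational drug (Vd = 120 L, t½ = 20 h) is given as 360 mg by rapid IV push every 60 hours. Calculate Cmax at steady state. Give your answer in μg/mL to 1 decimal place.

τ = 60 h = 3 half-lives, so f = (1/2)^3 = 0.125.
Accumulation ratio R = 1/(1 − f) = 1/0.875 = 8/7.
Single-dose peak C₀ = D/Vd = 360/120 = 3 μg/mL.
Steady-state peak Cmax,ss = C₀·R = 3 × 8/7 ≈ 3.429 μg/mL.

3.4 μg/mL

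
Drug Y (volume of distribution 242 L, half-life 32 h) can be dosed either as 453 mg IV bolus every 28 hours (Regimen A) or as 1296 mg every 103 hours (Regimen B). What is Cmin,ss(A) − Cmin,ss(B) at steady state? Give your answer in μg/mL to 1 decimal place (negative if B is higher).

1.6 μg/mL

Regimen A: f = (1/2)^(28/32) ≈ 0.5453; Cmin,ss = (453/242)·f/(1−f) ≈ 2.245 μg/mL.
Regimen B: f = (1/2)^(103/32) ≈ 0.1074; Cmin,ss = (1296/242)·f/(1−f) ≈ 0.644 μg/mL.
Difference ≈ 2.245 − 0.644 ≈ 1.601 μg/mL.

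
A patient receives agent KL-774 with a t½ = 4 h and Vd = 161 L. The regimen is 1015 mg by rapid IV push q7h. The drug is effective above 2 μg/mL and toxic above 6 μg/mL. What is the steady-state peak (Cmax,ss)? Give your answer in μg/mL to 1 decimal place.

τ/t½ = 7/4 ≈ 1.75, so fraction remaining f = (1/2)^(7/4) ≈ 0.2973.
Accumulation ratio R = 1/(1 − f) ≈ 1/0.7027 ≈ 1.4231.
Each bolus raises the concentration by D/Vd = 1015/161 ≈ 6.304 μg/mL.
Steady-state peak Cmax,ss = C₀·R ≈ 6.304 × 1.4231 ≈ 8.971 μg/mL.
Peak 9.0 μg/mL vs MTC 6 μg/mL: exceeds toxic threshold.

9.0 μg/mL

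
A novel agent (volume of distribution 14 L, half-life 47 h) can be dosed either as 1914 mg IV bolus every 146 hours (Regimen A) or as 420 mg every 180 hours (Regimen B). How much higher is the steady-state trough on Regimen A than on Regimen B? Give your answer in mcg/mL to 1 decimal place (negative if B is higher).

15.7 mcg/mL

Regimen A: f = (1/2)^(146/47) ≈ 0.1161; Cmin,ss = (1914/14)·f/(1−f) ≈ 17.957 mcg/mL.
Regimen B: f = (1/2)^(180/47) ≈ 0.0703; Cmin,ss = (420/14)·f/(1−f) ≈ 2.268 mcg/mL.
Difference ≈ 17.957 − 2.268 ≈ 15.689 mcg/mL.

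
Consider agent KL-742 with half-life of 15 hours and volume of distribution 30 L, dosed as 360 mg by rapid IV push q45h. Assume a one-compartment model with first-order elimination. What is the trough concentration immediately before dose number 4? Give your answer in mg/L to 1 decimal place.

1.7 mg/L

f = (1/2)^(τ/t½) = (1/2)^(45/15) ≈ 0.1250.
C₀ = D/Vd = 360/30 ≈ 12.000 mg/L.
Before the 4th dose, 3 doses have been given. Superposition: Cmin = C₀·(f + f² + … + f^3).
≈ 12.000 × (0.1250 + 0.0156 + 0.0020) ≈ 12.000 × 0.1426 ≈ 1.711 mg/L.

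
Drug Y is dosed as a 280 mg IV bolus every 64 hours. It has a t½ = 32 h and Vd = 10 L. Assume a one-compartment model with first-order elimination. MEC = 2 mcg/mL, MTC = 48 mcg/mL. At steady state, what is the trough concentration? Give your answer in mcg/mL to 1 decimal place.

The dosing interval is 2 half-lives, so f = 2^(−2) = 0.25.
Accumulation ratio R = 1/(1 − f) = 1/0.75 = 4/3.
Single-dose peak C₀ = D/Vd = 280/10 = 28 mcg/mL.
Steady-state peak Cmax,ss = C₀·R = 28 × 4/3 ≈ 37.333 mcg/mL.
Steady-state trough Cmin,ss = Cmax,ss·f ≈ 37.333 × 0.25 ≈ 9.333 mcg/mL.
Trough 9.3 mcg/mL vs MEC 2 mcg/mL: adequate.

9.3 mcg/mL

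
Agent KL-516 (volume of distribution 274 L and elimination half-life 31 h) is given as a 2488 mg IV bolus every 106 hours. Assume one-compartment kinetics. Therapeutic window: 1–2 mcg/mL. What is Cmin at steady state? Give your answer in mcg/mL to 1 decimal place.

τ/t½ = 106/31 ≈ 3.4194, so fraction remaining f = (1/2)^(106/31) ≈ 0.0935.
At steady state, accumulation factor R = 1/(1 − e^(−kτ)) ≈ 1.1031.
Each bolus raises the concentration by D/Vd = 2488/274 ≈ 9.080 mcg/mL.
Steady-state peak Cmax,ss = C₀·R ≈ 9.080 × 1.1031 ≈ 10.016 mcg/mL.
One interval later, Cmin,ss = Cmax,ss·e^(−kτ) ≈ 10.016 × 0.0935 ≈ 0.936 mcg/mL.
Trough 0.9 mcg/mL vs MEC 1 mcg/mL: subtherapeutic.

0.9 mcg/mL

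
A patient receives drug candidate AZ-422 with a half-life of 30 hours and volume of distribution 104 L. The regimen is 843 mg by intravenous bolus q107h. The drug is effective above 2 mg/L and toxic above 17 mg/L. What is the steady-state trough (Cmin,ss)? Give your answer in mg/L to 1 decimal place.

0.7 mg/L

Over one 107-h interval, 107/30 ≈ 3.5667 half-lives elapse, leaving f ≈ 0.0844 of each dose.
Each bolus raises the concentration by D/Vd = 843/104 ≈ 8.106 mg/L.
Steady-state trough Cmin,ss = C₀·f/(1−f) ≈ 8.106 × 0.0844/0.9156 ≈ 0.747 mg/L.
Trough 0.7 mg/L vs MEC 2 mg/L: subtherapeutic.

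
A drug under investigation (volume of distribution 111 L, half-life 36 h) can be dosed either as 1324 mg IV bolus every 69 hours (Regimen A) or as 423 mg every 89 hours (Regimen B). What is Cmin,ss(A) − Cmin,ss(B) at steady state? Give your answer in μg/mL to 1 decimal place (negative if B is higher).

Regimen A: f = (1/2)^(69/36) ≈ 0.2649; Cmin,ss = (1324/111)·f/(1−f) ≈ 4.298 μg/mL.
Regimen B: f = (1/2)^(89/36) ≈ 0.1802; Cmin,ss = (423/111)·f/(1−f) ≈ 0.838 μg/mL.
Difference ≈ 4.298 − 0.838 ≈ 3.460 μg/mL.

3.5 μg/mL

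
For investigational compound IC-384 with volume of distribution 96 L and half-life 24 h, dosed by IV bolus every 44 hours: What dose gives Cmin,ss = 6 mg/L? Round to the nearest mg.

τ/t½ = 44/24 ≈ 1.8333, so f = (1/2)^(44/24) ≈ 0.280616.
Cmin,ss = (D/Vd)·f/(1−f), so D = Cmin,ss·Vd·(1−f)/f.
D = 6 × 96 × (1−f)/f ≈ 6 × 96 × 2.56359 ≈ 1476.63 mg.

1477 mg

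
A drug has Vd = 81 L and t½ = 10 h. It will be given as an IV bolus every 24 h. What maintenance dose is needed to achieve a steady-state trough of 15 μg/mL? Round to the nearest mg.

5198 mg

τ/t½ = 24/10 ≈ 2.4, so f = (1/2)^(24/10) ≈ 0.189465.
Cmin,ss = (D/Vd)·f/(1−f), so D = Cmin,ss·Vd·(1−f)/f.
D = 15 × 81 × (1−f)/f ≈ 15 × 81 × 4.27802 ≈ 5197.79 mg.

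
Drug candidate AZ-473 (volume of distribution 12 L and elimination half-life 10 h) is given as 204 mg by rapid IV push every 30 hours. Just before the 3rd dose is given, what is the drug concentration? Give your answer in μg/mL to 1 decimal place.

2.4 μg/mL

f = (1/2)^(τ/t½) = (1/2)^(30/10) ≈ 0.1250.
C₀ = D/Vd = 204/12 ≈ 17.000 μg/mL.
Before the 3rd dose, 2 doses have been given. Superposition: Cmin = C₀·(f + f²).
≈ 17.000 × (0.1250 + 0.0156) ≈ 17.000 × 0.1406 ≈ 2.390 μg/mL.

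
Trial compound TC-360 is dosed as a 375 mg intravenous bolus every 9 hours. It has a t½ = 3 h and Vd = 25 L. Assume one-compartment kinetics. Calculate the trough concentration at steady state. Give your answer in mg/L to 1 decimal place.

2.1 mg/L

The dosing interval is 3 half-lives, so f = 2^(−3) = 0.125.
Accumulation ratio R = 1/(1 − f) = 1/0.875 = 8/7.
Single-dose peak C₀ = D/Vd = 375/25 = 15 mg/L.
Steady-state peak Cmax,ss = C₀·R = 15 × 8/7 ≈ 17.143 mg/L.
Steady-state trough Cmin,ss = Cmax,ss·f ≈ 17.143 × 0.125 ≈ 2.143 mg/L.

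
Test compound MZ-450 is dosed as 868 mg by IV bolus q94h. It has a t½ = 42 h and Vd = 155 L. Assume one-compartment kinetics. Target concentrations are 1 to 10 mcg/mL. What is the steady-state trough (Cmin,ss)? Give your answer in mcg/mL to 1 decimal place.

Over one 94-h interval, 94/42 ≈ 2.2381 half-lives elapse, leaving f ≈ 0.2120 of each dose.
Accumulation ratio R = 1/(1 − f) ≈ 1/0.7880 ≈ 1.2690.
Single-dose peak C₀ = D/Vd = 868/155 ≈ 5.600 mcg/mL.
Cmax,ss = C₀/(1 − f) ≈ 5.600/0.7880 ≈ 7.107 mcg/mL.
Steady-state trough Cmin,ss = Cmax,ss·f ≈ 7.107 × 0.2120 ≈ 1.507 mcg/mL.
Trough 1.5 mcg/mL vs MEC 1 mcg/mL: adequate.

1.5 mcg/mL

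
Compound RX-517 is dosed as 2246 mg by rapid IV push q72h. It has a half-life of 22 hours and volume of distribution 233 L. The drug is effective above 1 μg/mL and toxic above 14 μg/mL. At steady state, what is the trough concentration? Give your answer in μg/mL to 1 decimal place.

τ/t½ = 72/22 ≈ 3.2727, so fraction remaining f = (1/2)^(72/22) ≈ 0.1035.
Each bolus raises the concentration by D/Vd = 2246/233 ≈ 9.639 μg/mL.
Steady-state trough Cmin,ss = C₀·f/(1−f) ≈ 9.639 × 0.1035/0.8965 ≈ 1.113 μg/mL.
Trough 1.1 μg/mL vs MEC 1 μg/mL: adequate.

1.1 μg/mL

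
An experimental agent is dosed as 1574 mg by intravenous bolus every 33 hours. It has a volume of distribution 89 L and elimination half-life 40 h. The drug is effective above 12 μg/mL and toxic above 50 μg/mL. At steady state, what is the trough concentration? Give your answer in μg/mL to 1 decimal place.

22.9 μg/mL

τ/t½ = 33/40 ≈ 0.825, so fraction remaining f = (1/2)^(33/40) ≈ 0.5645.
Accumulation ratio R = 1/(1 − f) ≈ 1/0.4355 ≈ 2.2962.
Single-dose peak C₀ = D/Vd = 1574/89 ≈ 17.685 μg/mL.
Steady-state peak Cmax,ss = C₀·R ≈ 17.685 × 2.2962 ≈ 40.608 μg/mL.
One interval later, Cmin,ss = Cmax,ss·e^(−kτ) ≈ 40.608 × 0.5645 ≈ 22.923 μg/mL.
Trough 22.9 μg/mL vs MEC 12 μg/mL: adequate.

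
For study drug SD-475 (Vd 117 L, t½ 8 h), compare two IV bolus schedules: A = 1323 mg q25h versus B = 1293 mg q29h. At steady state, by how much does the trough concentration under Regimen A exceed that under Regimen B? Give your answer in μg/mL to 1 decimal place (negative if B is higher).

Regimen A: f = (1/2)^(25/8) ≈ 0.1146; Cmin,ss = (1323/117)·f/(1−f) ≈ 1.464 μg/mL.
Regimen B: f = (1/2)^(29/8) ≈ 0.0811; Cmin,ss = (1293/117)·f/(1−f) ≈ 0.975 μg/mL.
Difference ≈ 1.464 − 0.975 ≈ 0.489 μg/mL.

0.5 μg/mL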